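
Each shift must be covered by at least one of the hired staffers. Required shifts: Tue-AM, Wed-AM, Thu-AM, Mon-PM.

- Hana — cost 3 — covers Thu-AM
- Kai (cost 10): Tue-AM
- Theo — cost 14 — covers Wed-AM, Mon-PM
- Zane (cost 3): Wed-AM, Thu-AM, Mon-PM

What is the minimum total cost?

13

Choose Kai and Zane: together they cover Tue-AM, Wed-AM, Thu-AM, Mon-PM — every shift.
Total cost: 10 + 3 = 13.
No cover costs less than 13.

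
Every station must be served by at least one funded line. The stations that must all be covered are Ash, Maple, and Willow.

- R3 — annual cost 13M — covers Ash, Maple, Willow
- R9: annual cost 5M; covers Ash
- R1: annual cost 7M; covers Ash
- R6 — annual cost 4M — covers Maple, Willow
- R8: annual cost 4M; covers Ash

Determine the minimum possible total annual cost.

This is an integer covering problem.
Choose R6 and R8: together they cover Ash, Maple, Willow — every station.
Total annual cost: 4 + 4 = 8.
No cover costs less than 8.

8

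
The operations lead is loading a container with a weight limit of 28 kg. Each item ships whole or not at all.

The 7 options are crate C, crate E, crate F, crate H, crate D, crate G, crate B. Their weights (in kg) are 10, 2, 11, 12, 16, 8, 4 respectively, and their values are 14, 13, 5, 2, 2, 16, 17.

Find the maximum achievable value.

crate C + crate E + crate F + crate B: weight 10 + 2 + 11 + 4 = 27 ≤ 28, value 14 + 13 + 5 + 17 = 49.
crate C + crate E + crate G + crate B: weight 10 + 2 + 8 + 4 = 24 ≤ 28, value 14 + 13 + 16 + 17 = 60.
crate E + crate F + crate G + crate B: weight 2 + 11 + 8 + 4 = 25 ≤ 28, value 13 + 5 + 16 + 17 = 51.
Best is crate C, crate E, crate G, and crate B with total value 60.

60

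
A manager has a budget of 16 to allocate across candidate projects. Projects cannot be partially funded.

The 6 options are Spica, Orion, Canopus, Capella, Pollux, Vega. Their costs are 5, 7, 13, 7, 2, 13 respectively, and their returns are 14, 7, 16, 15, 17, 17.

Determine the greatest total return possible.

This is a 0-1 knapsack instance.
Take Spica, Capella, and Pollux: cost 5 + 7 + 2 = 14 ≤ 16, return 14 + 15 + 17 = 46.
No other feasible combination does better.

46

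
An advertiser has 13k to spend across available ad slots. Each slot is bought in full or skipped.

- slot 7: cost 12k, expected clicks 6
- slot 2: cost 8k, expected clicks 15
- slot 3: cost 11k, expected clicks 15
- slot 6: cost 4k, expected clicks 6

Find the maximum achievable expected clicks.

21

Allowing fractional choices, the relaxed optimum would be about 22.4, but ad slots are indivisible.
slot 2: cost 8 ≤ 13, expected clicks 15.
slot 2 + slot 6: cost 8 + 4 = 12 ≤ 13, expected clicks 15 + 6 = 21.
Best is slot 2 and slot 6 with total expected clicks 21.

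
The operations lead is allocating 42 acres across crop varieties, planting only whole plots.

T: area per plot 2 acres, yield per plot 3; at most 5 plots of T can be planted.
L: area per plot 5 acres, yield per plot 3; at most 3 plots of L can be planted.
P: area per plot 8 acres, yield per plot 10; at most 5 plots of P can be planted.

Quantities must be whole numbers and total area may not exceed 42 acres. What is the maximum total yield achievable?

Take 5×T and 4×P: area 42 ≤ 42, yield 5·3 + 4·10 = 55.
T has the best ratio (3/2) and is taken to its limit of 5; remaining capacity is filled optimally with the others.

55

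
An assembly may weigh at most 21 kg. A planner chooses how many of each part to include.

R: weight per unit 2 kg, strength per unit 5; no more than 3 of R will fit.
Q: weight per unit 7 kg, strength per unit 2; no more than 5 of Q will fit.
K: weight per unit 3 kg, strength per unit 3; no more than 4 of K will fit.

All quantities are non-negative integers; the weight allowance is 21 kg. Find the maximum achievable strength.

R has the best ratio (5/2); taking only R gives at most 3×5 = 15 (stopped by the supply cap of 3).
Mixing does better — 3×R and 4×K: weight 18 ≤ 21, strength 3·5 + 4·3 = 27.

27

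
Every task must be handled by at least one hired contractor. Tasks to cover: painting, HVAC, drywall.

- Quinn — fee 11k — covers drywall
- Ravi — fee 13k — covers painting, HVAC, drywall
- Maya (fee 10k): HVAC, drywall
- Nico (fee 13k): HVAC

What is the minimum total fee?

Ravi alone covers painting, HVAC, drywall — every task.
Total fee: 13.
No cover costs less than 13.

13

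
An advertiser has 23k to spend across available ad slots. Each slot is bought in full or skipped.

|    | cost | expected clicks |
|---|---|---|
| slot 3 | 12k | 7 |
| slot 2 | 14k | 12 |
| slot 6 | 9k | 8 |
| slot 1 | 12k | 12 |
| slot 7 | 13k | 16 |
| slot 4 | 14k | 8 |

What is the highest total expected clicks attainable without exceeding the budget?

24

slot 6 + slot 1: cost 9 + 12 = 21 ≤ 23, expected clicks 8 + 12 = 20.
slot 2 + slot 6: cost 14 + 9 = 23 ≤ 23, expected clicks 12 + 8 = 20.
slot 6 + slot 7: cost 9 + 13 = 22 ≤ 23, expected clicks 8 + 16 = 24.
Best is slot 6 and slot 7 with total expected clicks 24.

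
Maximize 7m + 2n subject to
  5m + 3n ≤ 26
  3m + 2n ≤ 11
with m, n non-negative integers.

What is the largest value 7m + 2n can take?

The continuous relaxation peaks at (3.67, 0) with value 25.67; rounding to a feasible lattice point costs some objective.
(m,n)=(3,1): 5·3+3·1=18≤26, 3·3+2·1=11≤11, objective 23.
(m,n)=(3,0): 5·3+3·0=15≤26, 3·3+2·0=9≤11, objective 21.
(m,n)=(2,2): 5·2+3·2=16≤26, 3·2+2·2=10≤11, objective 18.
Maximum is 23 at (m,n)=(3,1).

23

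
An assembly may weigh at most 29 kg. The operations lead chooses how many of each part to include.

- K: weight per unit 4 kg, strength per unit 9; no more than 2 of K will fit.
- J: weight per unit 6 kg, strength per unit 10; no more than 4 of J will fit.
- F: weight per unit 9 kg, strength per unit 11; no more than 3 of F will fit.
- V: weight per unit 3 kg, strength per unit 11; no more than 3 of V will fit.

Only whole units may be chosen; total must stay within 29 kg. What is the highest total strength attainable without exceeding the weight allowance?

This is a bounded integer knapsack.
2×K, 2×J, and 3×V: weight 29 ≤ 29, strength 2·9 + 2·10 + 3·11 = 71.
3×J and 3×V: weight 27 ≤ 29, strength 3·10 + 3·11 = 63.
Best is 71.

71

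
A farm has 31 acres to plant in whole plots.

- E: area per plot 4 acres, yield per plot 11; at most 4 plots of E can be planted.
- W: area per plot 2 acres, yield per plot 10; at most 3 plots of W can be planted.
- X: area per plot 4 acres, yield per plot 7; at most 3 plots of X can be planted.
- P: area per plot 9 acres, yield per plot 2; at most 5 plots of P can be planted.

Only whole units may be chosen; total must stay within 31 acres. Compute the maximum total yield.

88

Take 4×E, 3×W, and 2×X: area 30 ≤ 31, yield 4·11 + 3·10 + 2·7 = 88.
W has the best ratio (10/2) and is taken to its limit of 3; remaining capacity is filled optimally with the others.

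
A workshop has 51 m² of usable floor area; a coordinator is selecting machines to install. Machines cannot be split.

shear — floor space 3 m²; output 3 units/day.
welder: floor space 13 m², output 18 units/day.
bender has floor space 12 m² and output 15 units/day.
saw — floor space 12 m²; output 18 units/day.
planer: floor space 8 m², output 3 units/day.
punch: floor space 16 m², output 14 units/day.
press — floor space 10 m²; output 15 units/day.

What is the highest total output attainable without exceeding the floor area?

Take shear, welder, bender, saw, and press: floor space 3 + 13 + 12 + 12 + 10 = 50 ≤ 51, output 3 + 18 + 15 + 18 + 15 = 69.
No other feasible combination does better.

69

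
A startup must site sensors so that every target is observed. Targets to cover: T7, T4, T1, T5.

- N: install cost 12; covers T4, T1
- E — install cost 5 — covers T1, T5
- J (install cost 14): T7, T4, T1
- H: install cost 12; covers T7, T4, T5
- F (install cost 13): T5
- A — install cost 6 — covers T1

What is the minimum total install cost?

17

Choose E and H: together they cover T7, T4, T1, T5 — every target.
Total install cost: 5 + 12 = 17.
No cover costs less than 17.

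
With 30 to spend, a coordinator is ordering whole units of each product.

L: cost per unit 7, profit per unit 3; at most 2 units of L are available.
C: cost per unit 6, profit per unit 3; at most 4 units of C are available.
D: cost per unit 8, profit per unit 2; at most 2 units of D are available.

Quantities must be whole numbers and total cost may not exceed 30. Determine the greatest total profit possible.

12

This is a bounded integer knapsack.
C has the best ratio (3/6); taking only C gives at most 4×3 = 12 (stopped by the supply cap of 4).
Optimal: 4×C: cost 24 ≤ 30, profit 4·3 = 12.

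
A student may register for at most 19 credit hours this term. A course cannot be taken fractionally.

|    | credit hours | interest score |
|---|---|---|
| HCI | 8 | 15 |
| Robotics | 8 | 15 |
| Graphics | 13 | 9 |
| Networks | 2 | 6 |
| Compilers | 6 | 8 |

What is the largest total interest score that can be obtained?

36

This is a 0-1 knapsack instance.
Allowing fractional choices, the relaxed optimum would be about 37.3, but courses are indivisible.
HCI + Robotics: credit hours 8 + 8 = 16 ≤ 19, interest score 15 + 15 = 30.
HCI + Robotics + Networks: credit hours 8 + 8 + 2 = 18 ≤ 19, interest score 15 + 15 + 6 = 36.
Best is HCI, Robotics, and Networks with total interest score 36.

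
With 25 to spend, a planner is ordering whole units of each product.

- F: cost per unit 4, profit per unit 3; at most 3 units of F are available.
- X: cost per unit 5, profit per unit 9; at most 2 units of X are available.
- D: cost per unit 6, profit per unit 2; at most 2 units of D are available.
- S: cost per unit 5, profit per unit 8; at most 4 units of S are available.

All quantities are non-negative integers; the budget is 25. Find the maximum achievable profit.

2×X and 3×S: cost 25 ≤ 25, profit 2·9 + 3·8 = 42.
1×X and 4×S: cost 25 ≤ 25, profit 1·9 + 4·8 = 41.
Best is 42.

42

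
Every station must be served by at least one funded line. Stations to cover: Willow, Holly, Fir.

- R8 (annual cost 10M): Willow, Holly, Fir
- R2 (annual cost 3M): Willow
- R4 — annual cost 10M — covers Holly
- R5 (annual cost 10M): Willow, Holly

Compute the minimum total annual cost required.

10

This is a weighted set-cover instance.
The greedy cost-per-new-station heuristic would pick R2 and R8 for 13, but a cheaper cover exists.
R8 alone covers Willow, Holly, Fir — every station.
Total annual cost: 10.
No cover costs less than 10.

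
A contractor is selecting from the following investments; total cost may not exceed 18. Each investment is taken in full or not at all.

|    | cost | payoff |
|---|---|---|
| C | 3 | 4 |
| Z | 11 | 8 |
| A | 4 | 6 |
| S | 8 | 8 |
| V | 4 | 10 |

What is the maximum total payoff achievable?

Treat it as a binary knapsack problem.
A + S + V: cost 4 + 8 + 4 = 16 ≤ 18, payoff 6 + 8 + 10 = 24.
C + Z + V: cost 3 + 11 + 4 = 18 ≤ 18, payoff 4 + 8 + 10 = 22.
C + S + V: cost 3 + 8 + 4 = 15 ≤ 18, payoff 4 + 8 + 10 = 22.
Best is A, S, and V with total payoff 24.

24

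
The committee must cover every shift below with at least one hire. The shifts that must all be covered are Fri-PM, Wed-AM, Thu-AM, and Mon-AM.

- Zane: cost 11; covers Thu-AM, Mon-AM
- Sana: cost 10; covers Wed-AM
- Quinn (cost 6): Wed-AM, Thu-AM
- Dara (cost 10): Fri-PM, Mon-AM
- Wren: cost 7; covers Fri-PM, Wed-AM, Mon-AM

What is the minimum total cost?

13

Choose Quinn and Wren: together they cover Fri-PM, Wed-AM, Thu-AM, Mon-AM — every shift.
Total cost: 6 + 7 = 13.
No cover costs less than 13.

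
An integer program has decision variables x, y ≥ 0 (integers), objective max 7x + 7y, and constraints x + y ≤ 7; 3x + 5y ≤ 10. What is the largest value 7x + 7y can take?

Relaxing integrality, the LP optimum is 23.33 at (x,y) = (3.33, 0), which is not an integer point.
(x,y)=(3,0): 1·3+1·0=3≤7, 3·3+5·0=9≤10, objective 21.
(x,y)=(2,0): 1·2+1·0=2≤7, 3·2+5·0=6≤10, objective 14.
The best lattice point is (3,0), giving 21.

21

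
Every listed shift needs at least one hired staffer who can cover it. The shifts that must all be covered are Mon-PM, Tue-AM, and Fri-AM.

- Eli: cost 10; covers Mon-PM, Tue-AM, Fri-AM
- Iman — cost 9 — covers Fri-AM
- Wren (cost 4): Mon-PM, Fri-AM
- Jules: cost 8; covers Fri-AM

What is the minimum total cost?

Eli alone covers Mon-PM, Tue-AM, Fri-AM — every shift.
Total cost: 10.

10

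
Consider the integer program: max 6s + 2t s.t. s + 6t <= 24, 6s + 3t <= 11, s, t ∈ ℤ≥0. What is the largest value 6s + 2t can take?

8

The continuous relaxation peaks at (1.83, 0) with value 11.00; rounding to a feasible lattice point costs some objective.
(s,t)=(1,1): 1·1+6·1=7≤24, 6·1+3·1=9≤11, objective 8.
(s,t)=(1,0): 1·1+6·0=1≤24, 6·1+3·0=6≤11, objective 6.
(s,t)=(0,2): 1·0+6·2=12≤24, 6·0+3·2=6≤11, objective 4.
No feasible integer point exceeds 8.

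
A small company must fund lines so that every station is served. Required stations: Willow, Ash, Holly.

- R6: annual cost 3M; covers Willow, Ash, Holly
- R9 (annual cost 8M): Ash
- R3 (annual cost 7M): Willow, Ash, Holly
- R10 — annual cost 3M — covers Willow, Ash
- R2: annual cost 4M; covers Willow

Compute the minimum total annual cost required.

3

R6 alone covers Willow, Ash, Holly — every station.
Total annual cost: 3.
No cover costs less than 3.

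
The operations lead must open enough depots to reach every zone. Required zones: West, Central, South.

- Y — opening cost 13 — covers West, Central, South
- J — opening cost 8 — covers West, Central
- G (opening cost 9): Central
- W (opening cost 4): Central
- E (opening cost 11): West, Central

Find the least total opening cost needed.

The greedy cost-per-new-zone heuristic would pick J and Y for 21, but a cheaper cover exists.
Y alone covers West, Central, South — every zone.
Total opening cost: 13.
No cover costs less than 13.

13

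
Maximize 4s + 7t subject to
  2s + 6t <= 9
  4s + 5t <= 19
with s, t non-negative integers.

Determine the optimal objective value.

(s,t)=(4,0) is feasible, giving 16.
(s,t)=(3,0) is feasible, giving 12.
No feasible integer point exceeds 16.

16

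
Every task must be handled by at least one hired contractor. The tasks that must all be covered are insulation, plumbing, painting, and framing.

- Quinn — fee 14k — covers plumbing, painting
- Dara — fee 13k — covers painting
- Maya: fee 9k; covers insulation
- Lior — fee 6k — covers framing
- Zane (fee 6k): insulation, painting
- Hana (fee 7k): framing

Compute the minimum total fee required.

Choose Quinn, Lior, and Zane: together they cover insulation, plumbing, painting, framing — every task.
Total fee: 14 + 6 + 6 = 26.
No cover costs less than 26.

26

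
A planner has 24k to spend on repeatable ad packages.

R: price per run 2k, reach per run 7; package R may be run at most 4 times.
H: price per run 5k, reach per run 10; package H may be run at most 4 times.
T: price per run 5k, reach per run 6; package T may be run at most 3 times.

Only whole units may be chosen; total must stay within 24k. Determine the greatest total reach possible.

58

R has the best ratio (7/2); taking only R gives at most 4×7 = 28 (stopped by the supply cap of 4).
Mixing does better — 4×R and 3×H: price 23 ≤ 24, reach 4·7 + 3·10 = 58.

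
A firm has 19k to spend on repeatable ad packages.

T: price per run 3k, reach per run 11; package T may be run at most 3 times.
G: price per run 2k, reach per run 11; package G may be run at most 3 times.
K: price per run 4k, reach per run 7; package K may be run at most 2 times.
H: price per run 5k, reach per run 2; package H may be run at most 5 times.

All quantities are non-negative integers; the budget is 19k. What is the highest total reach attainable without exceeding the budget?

73

This is a bounded integer knapsack.
G has the best ratio (11/2); taking only G gives at most 3×11 = 33 (stopped by the supply cap of 3).
Mixing does better — 3×T, 3×G, and 1×K: price 19 ≤ 19, reach 3·11 + 3·11 + 1·7 = 73.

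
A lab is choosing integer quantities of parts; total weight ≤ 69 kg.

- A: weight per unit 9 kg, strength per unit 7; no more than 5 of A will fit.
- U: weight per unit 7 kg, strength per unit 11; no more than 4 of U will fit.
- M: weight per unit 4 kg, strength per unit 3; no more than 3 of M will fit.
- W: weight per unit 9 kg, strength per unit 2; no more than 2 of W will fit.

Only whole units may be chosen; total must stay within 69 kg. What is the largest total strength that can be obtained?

U has the best ratio (11/7); taking only U gives at most 4×11 = 44 (stopped by the supply cap of 4).
Mixing does better — 4×A, 4×U, and 1×M: weight 68 ≤ 69, strength 4·7 + 4·11 + 1·3 = 75.

75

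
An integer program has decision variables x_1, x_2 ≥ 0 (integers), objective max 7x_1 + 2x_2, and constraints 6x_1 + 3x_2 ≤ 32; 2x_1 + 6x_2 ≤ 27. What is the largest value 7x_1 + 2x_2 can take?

(x_1,x_2)=(5,0): 6·5+3·0=30≤32, 2·5+6·0=10≤27, objective 35.
(x_1,x_2)=(4,1): 6·4+3·1=27≤32, 2·4+6·1=14≤27, objective 30.
(x_1,x_2)=(4,0): 6·4+3·0=24≤32, 2·4+6·0=8≤27, objective 28.
No feasible integer point exceeds 35.

35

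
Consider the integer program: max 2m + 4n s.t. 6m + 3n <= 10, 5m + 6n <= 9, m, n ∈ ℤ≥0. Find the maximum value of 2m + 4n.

4

The continuous relaxation peaks at (0, 1.5) with value 6.00; rounding to a feasible lattice point costs some objective.
(m,n)=(0,1): 6·0+3·1=3≤10, 5·0+6·1=6≤9, objective 4.
(m,n)=(1,0): 6·1+3·0=6≤10, 5·1+6·0=5≤9, objective 2.
The best lattice point is (0,1), giving 4.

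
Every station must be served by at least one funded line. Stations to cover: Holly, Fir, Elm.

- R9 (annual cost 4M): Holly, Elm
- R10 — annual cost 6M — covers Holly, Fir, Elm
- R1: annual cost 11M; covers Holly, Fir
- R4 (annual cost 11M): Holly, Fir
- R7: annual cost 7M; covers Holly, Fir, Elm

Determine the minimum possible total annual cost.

6

The greedy cost-per-new-station heuristic would pick R9 and R10 for 10, but a cheaper cover exists.
R10 alone covers Holly, Fir, Elm — every station.
Total annual cost: 6.
No cover costs less than 6.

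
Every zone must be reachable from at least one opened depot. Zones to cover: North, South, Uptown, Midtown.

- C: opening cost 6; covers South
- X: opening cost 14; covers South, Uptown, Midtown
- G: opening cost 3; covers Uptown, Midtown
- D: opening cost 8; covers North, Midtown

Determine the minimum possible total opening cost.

Choose C, G, and D: together they cover North, South, Uptown, Midtown — every zone.
Total opening cost: 6 + 3 + 8 = 17.
No cover costs less than 17.

17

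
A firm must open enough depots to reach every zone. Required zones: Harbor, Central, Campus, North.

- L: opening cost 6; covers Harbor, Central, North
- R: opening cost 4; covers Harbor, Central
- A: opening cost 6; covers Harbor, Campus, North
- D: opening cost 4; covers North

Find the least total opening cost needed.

10

The greedy cost-per-new-zone heuristic would pick L and A for 12, but a cheaper cover exists.
Choose R and A: together they cover Harbor, Central, Campus, North — every zone.
Total opening cost: 4 + 6 = 10.
No cover costs less than 10.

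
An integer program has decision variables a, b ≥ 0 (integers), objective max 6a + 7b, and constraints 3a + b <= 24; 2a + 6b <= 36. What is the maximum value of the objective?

64

Relaxing integrality, the LP optimum is 66.75 at (a,b) = (6.75, 3.75), which is not an integer point.
(a,b)=(6,4): 3·6+1·4=22≤24, 2·6+6·4=36≤36, objective 64.
(a,b)=(7,3): 3·7+1·3=24≤24, 2·7+6·3=32≤36, objective 63.
(a,b)=(5,4): 3·5+1·4=19≤24, 2·5+6·4=34≤36, objective 58.
No feasible integer point exceeds 64.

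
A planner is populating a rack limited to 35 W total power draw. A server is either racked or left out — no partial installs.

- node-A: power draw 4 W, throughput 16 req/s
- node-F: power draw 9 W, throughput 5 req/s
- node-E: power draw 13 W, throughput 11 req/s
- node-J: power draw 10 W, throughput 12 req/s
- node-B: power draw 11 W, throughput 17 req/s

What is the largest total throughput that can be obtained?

50

Treat it as a binary knapsack problem.
Allowing fractional choices, the relaxed optimum would be about 53.5, but servers are indivisible.
node-A + node-J + node-B: power draw 4 + 10 + 11 = 25 ≤ 35, throughput 16 + 12 + 17 = 45.
node-A + node-F + node-J + node-B: power draw 4 + 9 + 10 + 11 = 34 ≤ 35, throughput 16 + 5 + 12 + 17 = 50.
node-A + node-E + node-B: power draw 4 + 13 + 11 = 28 ≤ 35, throughput 16 + 11 + 17 = 44.
Best is node-A, node-F, node-J, and node-B with total throughput 50.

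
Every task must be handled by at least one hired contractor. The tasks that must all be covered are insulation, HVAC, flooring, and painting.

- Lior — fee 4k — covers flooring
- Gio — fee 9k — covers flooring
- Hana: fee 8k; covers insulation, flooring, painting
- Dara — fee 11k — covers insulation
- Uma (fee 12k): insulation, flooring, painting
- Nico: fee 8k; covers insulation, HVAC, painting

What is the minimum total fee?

12

This is a weighted set-cover instance.
The greedy cost-per-new-task heuristic would pick Hana and Nico for 16, but a cheaper cover exists.
Choose Lior and Nico: together they cover insulation, HVAC, flooring, painting — every task.
Total fee: 4 + 8 = 12.
No cover costs less than 12.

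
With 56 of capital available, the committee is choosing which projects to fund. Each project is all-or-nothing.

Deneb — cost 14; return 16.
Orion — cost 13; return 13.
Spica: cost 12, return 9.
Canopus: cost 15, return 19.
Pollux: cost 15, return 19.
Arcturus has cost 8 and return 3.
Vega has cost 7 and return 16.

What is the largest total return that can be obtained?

70

This is an integer program with binary decision variables.
Orion + Canopus + Pollux + Vega: cost 13 + 15 + 15 + 7 = 50 ≤ 56, return 13 + 19 + 19 + 16 = 67.
Deneb + Orion + Canopus + Vega: cost 14 + 13 + 15 + 7 = 49 ≤ 56, return 16 + 13 + 19 + 16 = 64.
Deneb + Canopus + Pollux + Vega: cost 14 + 15 + 15 + 7 = 51 ≤ 56, return 16 + 19 + 19 + 16 = 70.
Best is Deneb, Canopus, Pollux, and Vega with total return 70.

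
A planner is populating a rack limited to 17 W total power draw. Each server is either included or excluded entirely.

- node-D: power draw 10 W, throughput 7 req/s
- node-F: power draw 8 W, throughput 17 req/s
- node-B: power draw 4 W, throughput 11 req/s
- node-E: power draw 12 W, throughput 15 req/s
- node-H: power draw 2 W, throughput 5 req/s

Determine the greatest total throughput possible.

33

This is an integer program with binary decision variables.
Take node-F, node-B, and node-H: power draw 8 + 4 + 2 = 14 ≤ 17, throughput 17 + 11 + 5 = 33.
No other feasible combination does better.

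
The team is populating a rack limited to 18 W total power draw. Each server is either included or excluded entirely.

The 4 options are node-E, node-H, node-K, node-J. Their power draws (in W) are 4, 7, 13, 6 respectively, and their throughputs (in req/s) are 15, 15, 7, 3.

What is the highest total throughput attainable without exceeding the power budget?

33

Allowing fractional choices, the relaxed optimum would be about 33.8, but servers are indivisible.
node-E + node-H: power draw 4 + 7 = 11 ≤ 18, throughput 15 + 15 = 30.
node-E + node-H + node-J: power draw 4 + 7 + 6 = 17 ≤ 18, throughput 15 + 15 + 3 = 33.
Best is node-E, node-H, and node-J with total throughput 33.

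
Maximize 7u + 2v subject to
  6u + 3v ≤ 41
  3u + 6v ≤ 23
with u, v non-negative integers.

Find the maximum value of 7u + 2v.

42

(u,v)=(6,0): 6·6+3·0=36≤41, 3·6+6·0=18≤23, objective 42.
(u,v)=(5,1): 6·5+3·1=33≤41, 3·5+6·1=21≤23, objective 37.
(u,v)=(5,0): 6·5+3·0=30≤41, 3·5+6·0=15≤23, objective 35.
No feasible integer point exceeds 42.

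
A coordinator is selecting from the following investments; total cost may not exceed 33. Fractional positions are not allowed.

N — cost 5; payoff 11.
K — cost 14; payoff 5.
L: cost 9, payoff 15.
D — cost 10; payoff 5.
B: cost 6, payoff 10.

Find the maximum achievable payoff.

Allowing fractional choices, the relaxed optimum would be about 42.1, but investments are indivisible.
N + L + D + B: cost 5 + 9 + 10 + 6 = 30 ≤ 33, payoff 11 + 15 + 5 + 10 = 41.
N + L + B: cost 5 + 9 + 6 = 20 ≤ 33, payoff 11 + 15 + 10 = 36.
N + L + D: cost 5 + 9 + 10 = 24 ≤ 33, payoff 11 + 15 + 5 = 31.
Best is N, L, D, and B with total payoff 41.

41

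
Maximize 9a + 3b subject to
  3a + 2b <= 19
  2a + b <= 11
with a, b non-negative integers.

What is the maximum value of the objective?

Relaxing integrality, the LP optimum is 49.50 at (a,b) = (5.5, 0), which is not an integer point.
(a,b)=(5,1): 3·5+2·1=17≤19, 2·5+1·1=11≤11, objective 48.
(a,b)=(5,0): 3·5+2·0=15≤19, 2·5+1·0=10≤11, objective 45.
No feasible integer point exceeds 48.

48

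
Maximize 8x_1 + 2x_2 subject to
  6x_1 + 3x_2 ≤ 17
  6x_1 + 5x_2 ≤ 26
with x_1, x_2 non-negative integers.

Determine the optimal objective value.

Relaxing integrality, the LP optimum is 22.67 at (x_1,x_2) = (2.83, 0), which is not an integer point.
(x_1,x_2)=(2,1): 6·2+3·1=15≤17, 6·2+5·1=17≤26, objective 18.
(x_1,x_2)=(2,0): 6·2+3·0=12≤17, 6·2+5·0=12≤26, objective 16.
(x_1,x_2)=(1,2): 6·1+3·2=12≤17, 6·1+5·2=16≤26, objective 12.
No feasible integer point exceeds 18.

18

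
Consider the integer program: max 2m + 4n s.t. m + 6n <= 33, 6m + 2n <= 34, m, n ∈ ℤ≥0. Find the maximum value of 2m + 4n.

26

Relaxing integrality, the LP optimum is 27.41 at (m,n) = (4.06, 4.82), which is not an integer point.
(m,n)=(3,5): 1·3+6·5=33≤33, 6·3+2·5=28≤34, objective 26.
(m,n)=(4,4): 1·4+6·4=28≤33, 6·4+2·4=32≤34, objective 24.
(m,n)=(2,5): 1·2+6·5=32≤33, 6·2+2·5=22≤34, objective 24.
Maximum is 26 at (m,n)=(3,5).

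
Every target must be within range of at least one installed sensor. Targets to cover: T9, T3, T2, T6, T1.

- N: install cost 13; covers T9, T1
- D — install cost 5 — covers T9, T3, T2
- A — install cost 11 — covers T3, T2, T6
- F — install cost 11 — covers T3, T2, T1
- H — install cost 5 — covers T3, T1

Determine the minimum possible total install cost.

21

This is a weighted set-cover instance.
Choose D, A, and H: together they cover T9, T3, T2, T6, T1 — every target.
Total install cost: 5 + 11 + 5 = 21.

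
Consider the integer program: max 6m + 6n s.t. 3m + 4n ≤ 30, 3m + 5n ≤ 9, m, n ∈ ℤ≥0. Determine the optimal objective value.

(m,n)=(3,0) is feasible, giving 18.
(m,n)=(2,0) is feasible, giving 12.
The best lattice point is (3,0), giving 18.

18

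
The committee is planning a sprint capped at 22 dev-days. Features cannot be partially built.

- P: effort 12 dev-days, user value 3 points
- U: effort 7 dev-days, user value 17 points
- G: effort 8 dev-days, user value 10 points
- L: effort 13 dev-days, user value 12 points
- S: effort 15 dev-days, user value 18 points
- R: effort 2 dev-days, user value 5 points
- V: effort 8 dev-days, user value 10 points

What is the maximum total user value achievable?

35

U + S: effort 7 + 15 = 22 ≤ 22, user value 17 + 18 = 35.
U + L + R: effort 7 + 13 + 2 = 22 ≤ 22, user value 17 + 12 + 5 = 34.
Best is U and S with total user value 35.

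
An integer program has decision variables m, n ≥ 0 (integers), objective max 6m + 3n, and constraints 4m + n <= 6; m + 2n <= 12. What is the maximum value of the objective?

(m,n)=(0,6): 4·0+1·6=6≤6, 1·0+2·6=12≤12, objective 18.
(m,n)=(0,5): 4·0+1·5=5≤6, 1·0+2·5=10≤12, objective 15.
No feasible integer point exceeds 18.

18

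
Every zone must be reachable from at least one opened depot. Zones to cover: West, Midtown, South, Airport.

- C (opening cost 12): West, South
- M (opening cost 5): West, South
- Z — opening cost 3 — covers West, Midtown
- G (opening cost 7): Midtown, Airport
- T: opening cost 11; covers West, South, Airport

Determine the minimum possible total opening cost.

12

The greedy cost-per-new-zone heuristic would pick Z, M, and G for 15, but a cheaper cover exists.
Choose M and G: together they cover West, Midtown, South, Airport — every zone.
Total opening cost: 5 + 7 = 12.
No cover costs less than 12.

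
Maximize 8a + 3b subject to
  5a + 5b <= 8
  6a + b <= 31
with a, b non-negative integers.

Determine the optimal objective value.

8

(a,b)=(1,0): 5·1+5·0=5≤8, 6·1+1·0=6≤31, objective 8.
(a,b)=(0,1): 5·0+5·1=5≤8, 6·0+1·1=1≤31, objective 3.
(a,b)=(0,0): 5·0+5·0=0≤8, 6·0+1·0=0≤31, objective 0.
No feasible integer point exceeds 8.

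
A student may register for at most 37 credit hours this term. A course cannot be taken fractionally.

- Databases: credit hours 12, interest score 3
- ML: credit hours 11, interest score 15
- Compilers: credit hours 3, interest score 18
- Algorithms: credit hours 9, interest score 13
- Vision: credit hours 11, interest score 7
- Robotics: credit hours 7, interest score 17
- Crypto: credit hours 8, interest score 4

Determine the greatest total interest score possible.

Allowing fractional choices, the relaxed optimum would be about 67.5, but courses are indivisible.
ML + Compilers + Algorithms + Robotics: credit hours 11 + 3 + 9 + 7 = 30 ≤ 37, interest score 15 + 18 + 13 + 17 = 63.
Compilers + Algorithms + Vision + Robotics: credit hours 3 + 9 + 11 + 7 = 30 ≤ 37, interest score 18 + 13 + 7 + 17 = 55.
ML + Compilers + Vision + Robotics: credit hours 11 + 3 + 11 + 7 = 32 ≤ 37, interest score 15 + 18 + 7 + 17 = 57.
Best is ML, Compilers, Algorithms, and Robotics with total interest score 63.

63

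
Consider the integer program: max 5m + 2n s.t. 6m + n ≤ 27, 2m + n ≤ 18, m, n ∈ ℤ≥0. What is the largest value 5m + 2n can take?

The continuous relaxation peaks at (2.25, 13.5) with value 38.25; rounding to a feasible lattice point costs some objective.
(m,n)=(2,14): 6·2+1·14=26≤27, 2·2+1·14=18≤18, objective 38.
(m,n)=(2,13): 6·2+1·13=25≤27, 2·2+1·13=17≤18, objective 36.
(m,n)=(1,15): 6·1+1·15=21≤27, 2·1+1·15=17≤18, objective 35.
The best lattice point is (2,14), giving 38.

38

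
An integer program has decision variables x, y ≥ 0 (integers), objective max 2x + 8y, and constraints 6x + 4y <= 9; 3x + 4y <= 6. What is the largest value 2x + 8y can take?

8

(x,y)=(0,1) is feasible, giving 8.
(x,y)=(1,0) is feasible, giving 2.
(x,y)=(0,0) is feasible, giving 0.
The best lattice point is (0,1), giving 8.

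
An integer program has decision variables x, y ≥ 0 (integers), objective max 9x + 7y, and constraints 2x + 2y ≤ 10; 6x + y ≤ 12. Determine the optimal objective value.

37

The continuous relaxation peaks at (1.4, 3.6) with value 37.80; rounding to a feasible lattice point costs some objective.
(x,y)=(1,4): 2·1+2·4=10≤10, 6·1+1·4=10≤12, objective 37.
(x,y)=(0,5): 2·0+2·5=10≤10, 6·0+1·5=5≤12, objective 35.
The best lattice point is (1,4), giving 37.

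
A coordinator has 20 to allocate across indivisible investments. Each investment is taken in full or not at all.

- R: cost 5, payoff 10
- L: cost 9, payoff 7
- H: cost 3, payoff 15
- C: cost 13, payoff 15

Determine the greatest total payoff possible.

This is an integer program with binary decision variables.
Take R, L, and H: cost 5 + 9 + 3 = 17 ≤ 20, payoff 10 + 7 + 15 = 32.
No other feasible combination does better.

32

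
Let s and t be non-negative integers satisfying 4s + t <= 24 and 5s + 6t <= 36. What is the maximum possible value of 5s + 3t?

30

(s,t)=(6,0): 4·6+1·0=24≤24, 5·6+6·0=30≤36, objective 30.
(s,t)=(5,1): 4·5+1·1=21≤24, 5·5+6·1=31≤36, objective 28.
(s,t)=(4,2): 4·4+1·2=18≤24, 5·4+6·2=32≤36, objective 26.
The best lattice point is (6,0), giving 30.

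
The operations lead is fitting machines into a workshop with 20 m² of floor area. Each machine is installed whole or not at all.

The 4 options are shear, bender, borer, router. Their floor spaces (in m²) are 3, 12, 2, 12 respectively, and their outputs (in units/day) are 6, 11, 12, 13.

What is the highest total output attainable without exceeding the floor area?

31

Take shear, borer, and router: floor space 3 + 2 + 12 = 17 ≤ 20, output 6 + 12 + 13 = 31.
No other feasible combination does better.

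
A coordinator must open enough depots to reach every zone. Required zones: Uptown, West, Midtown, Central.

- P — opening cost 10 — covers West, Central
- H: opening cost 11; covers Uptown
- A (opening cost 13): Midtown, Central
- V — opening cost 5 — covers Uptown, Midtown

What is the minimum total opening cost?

This is a weighted set-cover instance.
Choose P and V: together they cover Uptown, West, Midtown, Central — every zone.
Total opening cost: 10 + 5 = 15.
No cover costs less than 15.

15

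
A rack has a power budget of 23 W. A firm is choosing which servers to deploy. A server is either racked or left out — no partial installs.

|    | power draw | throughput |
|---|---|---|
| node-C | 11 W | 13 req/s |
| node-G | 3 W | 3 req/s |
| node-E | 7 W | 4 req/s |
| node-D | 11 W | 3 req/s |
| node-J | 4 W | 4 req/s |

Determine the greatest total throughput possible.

21

Allowing fractional choices, the relaxed optimum would be about 22.9, but servers are indivisible.
node-C + node-G + node-J: power draw 11 + 3 + 4 = 18 ≤ 23, throughput 13 + 3 + 4 = 20.
node-C + node-E + node-J: power draw 11 + 7 + 4 = 22 ≤ 23, throughput 13 + 4 + 4 = 21.
node-C + node-G + node-E: power draw 11 + 3 + 7 = 21 ≤ 23, throughput 13 + 3 + 4 = 20.
Best is node-C, node-E, and node-J with total throughput 21.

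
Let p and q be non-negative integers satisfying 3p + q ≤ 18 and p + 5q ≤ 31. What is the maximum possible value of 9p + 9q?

The continuous relaxation peaks at (4.21, 5.36) with value 86.14; rounding to a feasible lattice point costs some objective.
(p,q)=(4,5): 3·4+1·5=17≤18, 1·4+5·5=29≤31, objective 81.
(p,q)=(4,4): 3·4+1·4=16≤18, 1·4+5·4=24≤31, objective 72.
(p,q)=(3,5): 3·3+1·5=14≤18, 1·3+5·5=28≤31, objective 72.
The best lattice point is (4,5), giving 81.

81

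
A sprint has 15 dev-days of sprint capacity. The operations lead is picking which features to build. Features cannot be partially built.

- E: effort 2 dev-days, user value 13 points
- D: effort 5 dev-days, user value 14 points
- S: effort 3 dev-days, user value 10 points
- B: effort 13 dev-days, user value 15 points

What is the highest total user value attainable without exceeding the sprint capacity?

37

Treat it as a binary knapsack problem.
Allowing fractional choices, the relaxed optimum would be about 42.8, but features are indivisible.
E + D + S: effort 2 + 5 + 3 = 10 ≤ 15, user value 13 + 14 + 10 = 37.
E + B: effort 2 + 13 = 15 ≤ 15, user value 13 + 15 = 28.
Best is E, D, and S with total user value 37.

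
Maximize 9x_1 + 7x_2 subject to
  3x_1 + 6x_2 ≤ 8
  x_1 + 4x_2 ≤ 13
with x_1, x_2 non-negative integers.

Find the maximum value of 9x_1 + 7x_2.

The continuous relaxation peaks at (2.67, 0) with value 24.00; rounding to a feasible lattice point costs some objective.
(x_1,x_2)=(2,0): 3·2+6·0=6≤8, 1·2+4·0=2≤13, objective 18.
(x_1,x_2)=(1,0): 3·1+6·0=3≤8, 1·1+4·0=1≤13, objective 9.
No feasible integer point exceeds 18.

18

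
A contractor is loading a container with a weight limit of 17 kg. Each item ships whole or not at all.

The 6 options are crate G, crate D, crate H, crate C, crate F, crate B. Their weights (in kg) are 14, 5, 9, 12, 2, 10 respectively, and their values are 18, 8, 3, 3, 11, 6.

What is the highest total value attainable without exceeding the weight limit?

29

Take crate G and crate F: weight 14 + 2 = 16 ≤ 17, value 18 + 11 = 29.
No other feasible combination does better.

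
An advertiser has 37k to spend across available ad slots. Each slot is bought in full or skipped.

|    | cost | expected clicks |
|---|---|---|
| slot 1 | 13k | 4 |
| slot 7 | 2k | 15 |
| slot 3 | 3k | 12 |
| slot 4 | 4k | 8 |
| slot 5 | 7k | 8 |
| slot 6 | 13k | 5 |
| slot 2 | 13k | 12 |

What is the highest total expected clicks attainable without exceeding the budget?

Take slot 7, slot 3, slot 4, slot 5, and slot 2: cost 2 + 3 + 4 + 7 + 13 = 29 ≤ 37, expected clicks 15 + 12 + 8 + 8 + 12 = 55.
No other feasible combination does better.

55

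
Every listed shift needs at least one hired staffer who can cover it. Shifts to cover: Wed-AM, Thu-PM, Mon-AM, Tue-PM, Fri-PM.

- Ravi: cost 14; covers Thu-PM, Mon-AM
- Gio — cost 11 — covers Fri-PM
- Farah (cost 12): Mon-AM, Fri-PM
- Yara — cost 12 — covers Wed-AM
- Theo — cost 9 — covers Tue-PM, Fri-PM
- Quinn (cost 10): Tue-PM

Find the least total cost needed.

Choose Ravi, Yara, and Theo: together they cover Wed-AM, Thu-PM, Mon-AM, Tue-PM, Fri-PM — every shift.
Total cost: 14 + 12 + 9 = 35.
No cover costs less than 35.

35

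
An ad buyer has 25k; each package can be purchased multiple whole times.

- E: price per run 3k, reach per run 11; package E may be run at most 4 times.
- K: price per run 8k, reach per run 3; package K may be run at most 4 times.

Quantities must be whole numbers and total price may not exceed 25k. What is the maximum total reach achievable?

Take 4×E and 1×K: price 20 ≤ 25, reach 4·11 + 1·3 = 47.
E has the best ratio (11/3) and is taken to its limit of 4; remaining capacity is filled optimally with the others.

47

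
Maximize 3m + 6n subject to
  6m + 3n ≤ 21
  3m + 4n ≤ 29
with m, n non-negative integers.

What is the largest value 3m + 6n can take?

(m,n)=(0,7) is feasible, giving 42.
(m,n)=(0,6) is feasible, giving 36.
Maximum is 42 at (m,n)=(0,7).

42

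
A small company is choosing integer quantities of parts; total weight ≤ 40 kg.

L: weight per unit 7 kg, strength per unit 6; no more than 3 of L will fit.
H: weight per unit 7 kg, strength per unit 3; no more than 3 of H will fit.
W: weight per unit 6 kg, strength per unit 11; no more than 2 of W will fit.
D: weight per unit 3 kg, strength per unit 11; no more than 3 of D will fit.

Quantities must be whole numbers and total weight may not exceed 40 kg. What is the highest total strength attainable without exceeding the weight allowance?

67

This is a bounded integer knapsack.
1×L, 1×H, 2×W, and 3×D: weight 35 ≤ 40, strength 1·6 + 1·3 + 2·11 + 3·11 = 64.
2×L, 2×W, and 3×D: weight 35 ≤ 40, strength 2·6 + 2·11 + 3·11 = 67.
Best is 67.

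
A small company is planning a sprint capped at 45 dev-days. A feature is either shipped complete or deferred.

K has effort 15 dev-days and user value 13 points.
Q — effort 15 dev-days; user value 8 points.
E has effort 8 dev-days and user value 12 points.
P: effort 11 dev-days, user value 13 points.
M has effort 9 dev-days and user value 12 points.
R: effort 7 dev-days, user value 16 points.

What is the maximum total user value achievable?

54

This is an integer program with binary decision variables.
Allowing fractional choices, the relaxed optimum would be about 61.7, but features are indivisible.
K + P + M + R: effort 15 + 11 + 9 + 7 = 42 ≤ 45, user value 13 + 13 + 12 + 16 = 54.
K + E + P + R: effort 15 + 8 + 11 + 7 = 41 ≤ 45, user value 13 + 12 + 13 + 16 = 54.
The maximum user value is 54; one optimal choice is K, E, P, and R.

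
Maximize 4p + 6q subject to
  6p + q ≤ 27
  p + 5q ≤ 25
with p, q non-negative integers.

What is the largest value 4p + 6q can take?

36

The continuous relaxation peaks at (3.79, 4.24) with value 40.62; rounding to a feasible lattice point costs some objective.
(p,q)=(3,4): 6·3+1·4=22≤27, 1·3+5·4=23≤25, objective 36.
(p,q)=(4,3): 6·4+1·3=27≤27, 1·4+5·3=19≤25, objective 34.
(p,q)=(2,4): 6·2+1·4=16≤27, 1·2+5·4=22≤25, objective 32.
Maximum is 36 at (p,q)=(3,4).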